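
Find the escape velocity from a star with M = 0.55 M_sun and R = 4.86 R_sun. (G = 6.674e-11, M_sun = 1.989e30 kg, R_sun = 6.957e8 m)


M = 0.55 * 1.989e30 kg = 1.09395e+30 kg; R = 4.86 * 6.957e8 m = 3.381102e+09 m. v_esc = sqrt(2GM/R) = sqrt(2 * 6.674e-11 * 1.09395e+30 / 3.381102e+09) = 207815.3864

207815.3864 m/s


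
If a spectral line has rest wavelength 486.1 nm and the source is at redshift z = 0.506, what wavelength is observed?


lam_obs = lam_emit * (1 + z) = 486.1 * (1 + 0.506) = 732.0666

732.0666 nm


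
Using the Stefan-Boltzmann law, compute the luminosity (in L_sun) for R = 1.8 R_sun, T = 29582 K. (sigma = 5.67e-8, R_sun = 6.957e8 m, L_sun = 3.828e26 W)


R = 1.8 * 6.957e8 m = 1.25226e+09 m. L = 4*pi*R^2*sigma*T^4 = 4*pi*(1.25226e+09)^2 * 5.67e-8 * 29582^4 = 8.556419539e+29 W. L/L_sun = 8.556419539e+29 / 3.828e26 = 2235.2193

2235.2193 L_sun


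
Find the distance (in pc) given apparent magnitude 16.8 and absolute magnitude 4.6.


d = 10^((m - M + 5)/5) = 10^((16.8 - 4.6 + 5)/5) = 2754.2287

2754.2287 pc


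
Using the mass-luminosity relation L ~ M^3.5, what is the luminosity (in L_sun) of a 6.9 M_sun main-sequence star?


L/L_sun = (M/M_sun)^3.5 = 6.9^3.5 = 862.9225

862.9225 L_sun


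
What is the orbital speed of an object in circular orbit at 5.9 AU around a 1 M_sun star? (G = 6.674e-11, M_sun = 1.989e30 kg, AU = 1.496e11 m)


v = sqrt(GM/r) = sqrt(6.674e-11 * 1.989e+30 / 8.826e+11) = 12263.6201

12263.6201 m/s


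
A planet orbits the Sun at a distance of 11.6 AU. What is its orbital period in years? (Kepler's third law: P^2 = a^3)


P = a^(3/2) = 11.6^1.5 = 39.5082

39.5082 years


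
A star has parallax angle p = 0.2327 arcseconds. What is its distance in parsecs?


d = 1/p = 1/0.2327 = 4.2974

4.2974 pc


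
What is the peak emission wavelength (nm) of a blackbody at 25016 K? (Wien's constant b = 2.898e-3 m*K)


lam_max = b / T = 2.898e-3 / 25016 = 1.158e-07 m = 115.8459 nm

115.8459 nm


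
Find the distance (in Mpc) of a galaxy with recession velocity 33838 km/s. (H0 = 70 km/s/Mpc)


d = v / H0 = 33838 / 70 = 483.4

483.4 Mpc


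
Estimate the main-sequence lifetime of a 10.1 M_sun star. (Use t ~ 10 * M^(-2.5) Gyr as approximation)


t = 10 * M^(-2.5) = 10 * 10.1^(-2.5) = 0.0308

0.0308 Gyr


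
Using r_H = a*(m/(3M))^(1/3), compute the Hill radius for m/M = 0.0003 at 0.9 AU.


r_H = a * (m/3M)^(1/3) = 0.9 * (0.0003/3)^(1/3) = 0.0418

0.0418 AU


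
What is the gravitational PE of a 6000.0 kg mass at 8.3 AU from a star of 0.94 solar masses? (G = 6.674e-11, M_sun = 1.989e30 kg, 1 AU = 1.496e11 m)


M = 0.94 * 1.989e30 kg = 1.86966e+30 kg; r = 8.3 AU * 1.496e11 m/AU = 1.24168e+12 m. U = -GM*m/r = -(6.674e-11 * 1.86966e+30 * 6000.0) / 1.24168e+12 = -6.030e+11

-6.030e+11 J


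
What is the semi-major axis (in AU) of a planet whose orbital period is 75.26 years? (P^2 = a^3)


a = P^(2/3) = 75.26^(2/3) = 17.8255

17.8255 AU


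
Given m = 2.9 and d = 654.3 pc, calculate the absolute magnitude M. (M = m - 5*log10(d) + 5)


M = m - 5*log10(d) + 5 = 2.9 - 5*log10(654.3) + 5 = -6.1789

-6.1789


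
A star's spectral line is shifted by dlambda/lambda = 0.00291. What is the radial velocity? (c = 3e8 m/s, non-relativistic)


v = (dlambda/lambda) * c = 0.00291 * 3e8 = 873000.0

873000.0 m/s


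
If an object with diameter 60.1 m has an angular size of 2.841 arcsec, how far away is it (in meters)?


D = size / theta_rad, theta_rad = 2.841 * pi/(180*3600) = 1.377e-05, D = 4.363e+06

4.363e+06 m


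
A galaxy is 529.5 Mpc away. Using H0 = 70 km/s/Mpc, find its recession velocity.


v = H0 * d = 70 * 529.5 = 37065.0

37065.0 km/s


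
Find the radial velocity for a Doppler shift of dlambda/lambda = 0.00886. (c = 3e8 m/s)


v = (dlambda/lambda) * c = 0.00886 * 3e8 = 2.658e+06

2.658e+06 m/s


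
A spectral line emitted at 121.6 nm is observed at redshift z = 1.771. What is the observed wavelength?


lam_obs = lam_emit * (1 + z) = 121.6 * (1 + 1.771) = 336.9536

336.9536 nm


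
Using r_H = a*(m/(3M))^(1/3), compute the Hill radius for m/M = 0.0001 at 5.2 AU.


r_H = a * (m/3M)^(1/3) = 5.2 * (0.0001/3)^(1/3) = 0.1674

0.1674 AU


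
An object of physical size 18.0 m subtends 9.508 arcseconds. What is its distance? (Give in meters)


D = size / theta_rad, theta_rad = 9.508 * pi/(180*3600) = 4.610e-05, D = 390488.695

390488.695 m


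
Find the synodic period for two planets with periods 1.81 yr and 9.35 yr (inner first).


1/P_syn = |1/P1 - 1/P2| = |1/1.81 - 1/9.35| => P_syn = 2.2445

2.2445 years


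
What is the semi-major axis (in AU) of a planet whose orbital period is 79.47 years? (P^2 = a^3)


a = P^(2/3) = 79.47^(2/3) = 18.4843

18.4843 AU


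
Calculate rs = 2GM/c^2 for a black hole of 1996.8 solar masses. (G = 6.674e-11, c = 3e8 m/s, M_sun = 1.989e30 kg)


M = 1996.8 * 1.989e30 kg = 3.9716352e+33 kg. rs = 2GM/c^2 = 2 * 6.674e-11 * 3.9716352e+33 / (3e8)^2 = 5.890e+06

5.890e+06 m


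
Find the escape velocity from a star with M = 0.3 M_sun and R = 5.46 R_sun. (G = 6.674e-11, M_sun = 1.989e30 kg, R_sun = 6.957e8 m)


M = 0.3 * 1.989e30 kg = 5.967e+29 kg; R = 5.46 * 6.957e8 m = 3.798522e+09 m. v_esc = sqrt(2GM/R) = sqrt(2 * 6.674e-11 * 5.967e+29 / 3.798522e+09) = 144803.4119

144803.4119 m/s


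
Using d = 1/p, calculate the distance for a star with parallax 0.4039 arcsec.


d = 1/p = 1/0.4039 = 2.4759

2.4759 pc


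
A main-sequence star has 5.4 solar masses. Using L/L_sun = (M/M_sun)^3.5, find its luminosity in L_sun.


L/L_sun = (M/M_sun)^3.5 = 5.4^3.5 = 365.9133

365.9133 L_sun


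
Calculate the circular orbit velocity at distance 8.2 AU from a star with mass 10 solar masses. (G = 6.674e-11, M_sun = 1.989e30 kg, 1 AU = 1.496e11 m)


v = sqrt(GM/r) = sqrt(6.674e-11 * 1.989e+31 / 1.227e+12) = 32895.5968

32895.5968 m/s


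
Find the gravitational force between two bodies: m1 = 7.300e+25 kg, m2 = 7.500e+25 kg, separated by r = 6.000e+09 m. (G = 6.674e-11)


F = G*m1*m2/r^2 = 6.674e-11 * 7.300e+25 * 7.500e+25 / (6.000e+09)^2 = 6.674e-11 * 5.475e+51 / 3.600e+19 = 1.015e+22

1.015e+22 N


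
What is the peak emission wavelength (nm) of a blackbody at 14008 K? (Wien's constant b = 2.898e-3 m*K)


lam_max = b / T = 2.898e-3 / 14008 = 2.069e-07 m = 206.8818 nm

206.8818 nm


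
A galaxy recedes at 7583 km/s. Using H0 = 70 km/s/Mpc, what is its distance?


d = v / H0 = 7583 / 70 = 108.3286

108.3286 Mpc


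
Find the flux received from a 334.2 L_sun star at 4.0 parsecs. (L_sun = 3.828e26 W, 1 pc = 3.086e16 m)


F = L / (4*pi*d^2) = 1.279e+29 / (4*pi*(1.234e+17)^2) = 6.681e-07

6.681e-07 W/m^2


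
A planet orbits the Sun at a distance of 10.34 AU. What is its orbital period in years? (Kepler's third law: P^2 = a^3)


P = a^(3/2) = 10.34^1.5 = 33.2492

33.2492 years


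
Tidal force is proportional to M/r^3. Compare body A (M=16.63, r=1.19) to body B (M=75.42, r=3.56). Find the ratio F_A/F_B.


Ratio = (M1/r1^3) / (M2/r2^3) = (16.63/1.19^3) / (75.42/3.56^3) = 5.9036

5.9036


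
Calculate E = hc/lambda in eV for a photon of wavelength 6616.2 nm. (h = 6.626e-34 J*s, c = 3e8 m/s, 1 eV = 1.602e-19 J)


E = hc/lambda = 6.626e-34 * 3e8 / 6.616e-06 = 3.004e-20 J = 0.1875 eV

0.1875 eV


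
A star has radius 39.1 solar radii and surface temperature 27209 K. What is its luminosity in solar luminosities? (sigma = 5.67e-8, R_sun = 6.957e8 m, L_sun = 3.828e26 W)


R = 39.1 * 6.957e8 m = 2.720187e+10 m. L = 4*pi*R^2*sigma*T^4 = 4*pi*(2.720187e+10)^2 * 5.67e-8 * 27209^4 = 2.889620216e+32 W. L/L_sun = 2.889620216e+32 / 3.828e26 = 754864.2153

754864.2153 L_sun


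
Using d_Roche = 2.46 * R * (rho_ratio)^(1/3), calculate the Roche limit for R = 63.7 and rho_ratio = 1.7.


d_Roche = 2.46 * 63.7 * 1.7^(1/3) = 187.0212

187.0212


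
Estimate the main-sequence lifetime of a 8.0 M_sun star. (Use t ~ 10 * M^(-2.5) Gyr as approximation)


t = 10 * M^(-2.5) = 10 * 8.0^(-2.5) = 0.0552

0.0552 Gyr


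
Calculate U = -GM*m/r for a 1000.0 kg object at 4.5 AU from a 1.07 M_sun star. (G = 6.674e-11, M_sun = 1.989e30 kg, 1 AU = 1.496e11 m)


M = 1.07 * 1.989e30 kg = 2.12823e+30 kg; r = 4.5 AU * 1.496e11 m/AU = 6.732e+11 m. U = -GM*m/r = -(6.674e-11 * 2.12823e+30 * 1000.0) / 6.732e+11 = -2.110e+11

-2.110e+11 J


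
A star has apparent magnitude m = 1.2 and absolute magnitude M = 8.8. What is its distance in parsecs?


d = 10^((m - M + 5)/5) = 10^((1.2 - 8.8 + 5)/5) = 0.302

0.302 pc


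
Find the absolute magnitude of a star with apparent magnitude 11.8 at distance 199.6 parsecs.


M = m - 5*log10(d) + 5 = 11.8 - 5*log10(199.6) + 5 = 5.2992

5.2992


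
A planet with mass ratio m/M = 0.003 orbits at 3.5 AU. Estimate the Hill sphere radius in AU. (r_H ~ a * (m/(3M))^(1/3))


r_H = a * (m/3M)^(1/3) = 3.5 * (0.003/3)^(1/3) = 0.35

0.35 AU


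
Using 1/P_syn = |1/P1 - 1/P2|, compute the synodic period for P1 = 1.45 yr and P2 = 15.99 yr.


1/P_syn = |1/P1 - 1/P2| = |1/1.45 - 1/15.99| => P_syn = 1.5946

1.5946 years


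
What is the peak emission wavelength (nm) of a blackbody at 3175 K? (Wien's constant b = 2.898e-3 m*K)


lam_max = b / T = 2.898e-3 / 3175 = 9.128e-07 m = 912.7559 nm

912.7559 nm


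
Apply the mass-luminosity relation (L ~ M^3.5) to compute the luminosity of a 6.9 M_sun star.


L/L_sun = (M/M_sun)^3.5 = 6.9^3.5 = 862.9225

862.9225 L_sun


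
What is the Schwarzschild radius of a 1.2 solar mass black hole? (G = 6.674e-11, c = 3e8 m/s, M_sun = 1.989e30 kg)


M = 1.2 * 1.989e30 kg = 2.3868e+30 kg. rs = 2GM/c^2 = 2 * 6.674e-11 * 2.3868e+30 / (3e8)^2 = 3539.8896

3539.8896 m


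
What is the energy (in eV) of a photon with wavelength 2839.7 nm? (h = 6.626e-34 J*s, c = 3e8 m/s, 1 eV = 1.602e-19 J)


E = hc/lambda = 6.626e-34 * 3e8 / 2.840e-06 = 7.000e-20 J = 0.437 eV

0.437 eV


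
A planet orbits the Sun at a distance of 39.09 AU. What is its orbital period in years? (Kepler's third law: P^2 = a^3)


P = a^(3/2) = 39.09^1.5 = 244.3985

244.3985 years


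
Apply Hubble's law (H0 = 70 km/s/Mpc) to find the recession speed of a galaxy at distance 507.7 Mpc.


v = H0 * d = 70 * 507.7 = 35539.0

35539.0 km/s


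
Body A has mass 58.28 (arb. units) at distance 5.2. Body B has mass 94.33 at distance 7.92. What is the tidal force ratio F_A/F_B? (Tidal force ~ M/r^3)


Ratio = (M1/r1^3) / (M2/r2^3) = (58.28/5.2^3) / (94.33/7.92^3) = 2.1829

2.1829


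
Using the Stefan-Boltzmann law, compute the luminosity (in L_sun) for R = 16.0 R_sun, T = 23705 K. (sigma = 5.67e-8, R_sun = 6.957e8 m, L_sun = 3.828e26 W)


R = 16.0 * 6.957e8 m = 1.11312e+10 m. L = 4*pi*R^2*sigma*T^4 = 4*pi*(1.11312e+10)^2 * 5.67e-8 * 23705^4 = 2.787640295e+31 W. L/L_sun = 2.787640295e+31 / 3.828e26 = 72822.3693

72822.3693 L_sun


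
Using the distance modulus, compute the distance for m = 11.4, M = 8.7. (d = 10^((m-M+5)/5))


d = 10^((m - M + 5)/5) = 10^((11.4 - 8.7 + 5)/5) = 34.6737

34.6737 pc


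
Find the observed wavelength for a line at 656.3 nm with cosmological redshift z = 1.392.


lam_obs = lam_emit * (1 + z) = 656.3 * (1 + 1.392) = 1569.8696

1569.8696 nm


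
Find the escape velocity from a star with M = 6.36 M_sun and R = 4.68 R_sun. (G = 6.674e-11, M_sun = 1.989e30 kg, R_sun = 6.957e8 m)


M = 6.36 * 1.989e30 kg = 1.265004e+31 kg; R = 4.68 * 6.957e8 m = 3.255876e+09 m. v_esc = sqrt(2GM/R) = sqrt(2 * 6.674e-11 * 1.265004e+31 / 3.255876e+09) = 720145.2826

720145.2826 m/s


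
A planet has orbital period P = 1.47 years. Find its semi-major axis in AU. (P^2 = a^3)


a = P^(2/3) = 1.47^(2/3) = 1.2928

1.2928 AU


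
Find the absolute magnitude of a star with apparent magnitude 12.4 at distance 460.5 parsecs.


M = m - 5*log10(d) + 5 = 12.4 - 5*log10(460.5) + 5 = 4.0839

4.0839


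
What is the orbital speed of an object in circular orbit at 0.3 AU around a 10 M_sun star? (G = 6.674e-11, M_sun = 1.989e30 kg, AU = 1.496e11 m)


v = sqrt(GM/r) = sqrt(6.674e-11 * 1.989e+31 / 4.488e+10) = 171982.4251

171982.4251 m/s


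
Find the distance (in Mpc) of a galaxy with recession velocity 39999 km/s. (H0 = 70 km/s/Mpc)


d = v / H0 = 39999 / 70 = 571.4143

571.4143 Mpc


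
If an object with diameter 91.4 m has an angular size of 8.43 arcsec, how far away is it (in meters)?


D = size / theta_rad, theta_rad = 8.43 * pi/(180*3600) = 4.087e-05, D = 2.236e+06

2.236e+06 m


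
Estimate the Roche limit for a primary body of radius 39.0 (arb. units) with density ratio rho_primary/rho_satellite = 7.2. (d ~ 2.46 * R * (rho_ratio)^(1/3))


d_Roche = 2.46 * 39.0 * 7.2^(1/3) = 185.2581

185.2581


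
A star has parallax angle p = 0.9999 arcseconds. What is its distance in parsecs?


d = 1/p = 1/0.9999 = 1.0001

1.0001 pc


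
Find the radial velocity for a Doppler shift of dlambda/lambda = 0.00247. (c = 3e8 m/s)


v = (dlambda/lambda) * c = 0.00247 * 3e8 = 741000.0

741000.0 m/s


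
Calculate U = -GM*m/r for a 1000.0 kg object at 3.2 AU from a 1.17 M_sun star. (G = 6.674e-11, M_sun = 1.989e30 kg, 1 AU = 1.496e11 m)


M = 1.17 * 1.989e30 kg = 2.32713e+30 kg; r = 3.2 AU * 1.496e11 m/AU = 4.7872e+11 m. U = -GM*m/r = -(6.674e-11 * 2.32713e+30 * 1000.0) / 4.7872e+11 = -3.244e+11

-3.244e+11 J


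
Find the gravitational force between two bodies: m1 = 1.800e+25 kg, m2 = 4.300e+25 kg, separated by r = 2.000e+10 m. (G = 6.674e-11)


F = G*m1*m2/r^2 = 6.674e-11 * 1.800e+25 * 4.300e+25 / (2.000e+10)^2 = 6.674e-11 * 7.740e+50 / 4.000e+20 = 1.291e+20

1.291e+20 N


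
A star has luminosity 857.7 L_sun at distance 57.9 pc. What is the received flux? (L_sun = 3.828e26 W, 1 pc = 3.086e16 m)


F = L / (4*pi*d^2) = 3.283e+29 / (4*pi*(1.787e+18)^2) = 8.184e-09

8.184e-09 W/m^2


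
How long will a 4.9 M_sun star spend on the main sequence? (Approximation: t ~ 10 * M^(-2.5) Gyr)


t = 10 * M^(-2.5) = 10 * 4.9^(-2.5) = 0.1882

0.1882 Gyr


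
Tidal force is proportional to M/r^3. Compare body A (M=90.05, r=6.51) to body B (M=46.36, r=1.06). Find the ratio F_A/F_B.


Ratio = (M1/r1^3) / (M2/r2^3) = (90.05/6.51^3) / (46.36/1.06^3) = 0.0084

0.0084


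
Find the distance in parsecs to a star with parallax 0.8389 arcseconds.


d = 1/p = 1/0.8389 = 1.192

1.192 pc


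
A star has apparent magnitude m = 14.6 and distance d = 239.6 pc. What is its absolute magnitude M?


M = m - 5*log10(d) + 5 = 14.6 - 5*log10(239.6) + 5 = 7.7026

7.7026


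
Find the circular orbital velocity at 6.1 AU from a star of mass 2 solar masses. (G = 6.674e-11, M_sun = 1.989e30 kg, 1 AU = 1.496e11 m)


v = sqrt(GM/r) = sqrt(6.674e-11 * 3.978e+30 / 9.126e+11) = 17056.6908

17056.6908 m/s


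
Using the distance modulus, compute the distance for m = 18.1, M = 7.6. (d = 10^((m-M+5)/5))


d = 10^((m - M + 5)/5) = 10^((18.1 - 7.6 + 5)/5) = 1258.9254

1258.9254 pc


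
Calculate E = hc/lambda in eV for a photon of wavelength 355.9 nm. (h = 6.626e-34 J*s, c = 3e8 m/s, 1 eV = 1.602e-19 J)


E = hc/lambda = 6.626e-34 * 3e8 / 3.559e-07 = 5.585e-19 J = 3.4864 eV

3.4864 eV


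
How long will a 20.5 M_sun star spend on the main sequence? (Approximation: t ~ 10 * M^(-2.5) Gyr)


t = 10 * M^(-2.5) = 10 * 20.5^(-2.5) = 0.0053

0.0053 Gyr


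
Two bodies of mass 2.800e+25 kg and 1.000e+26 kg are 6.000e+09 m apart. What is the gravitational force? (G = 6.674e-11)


F = G*m1*m2/r^2 = 6.674e-11 * 2.800e+25 * 1.000e+26 / (6.000e+09)^2 = 6.674e-11 * 2.800e+51 / 3.600e+19 = 5.191e+21

5.191e+21 N


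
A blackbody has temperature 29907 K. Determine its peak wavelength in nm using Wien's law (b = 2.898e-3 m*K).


lam_max = b / T = 2.898e-3 / 29907 = 9.690e-08 m = 96.9004 nm

96.9004 nm


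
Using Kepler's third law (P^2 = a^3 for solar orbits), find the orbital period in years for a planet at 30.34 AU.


P = a^(3/2) = 30.34^1.5 = 167.1181

167.1181 years


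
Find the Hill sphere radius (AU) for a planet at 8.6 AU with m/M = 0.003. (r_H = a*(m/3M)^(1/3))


r_H = a * (m/3M)^(1/3) = 8.6 * (0.003/3)^(1/3) = 0.86

0.86 AU


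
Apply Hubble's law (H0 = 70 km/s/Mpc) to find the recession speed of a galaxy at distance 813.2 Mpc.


v = H0 * d = 70 * 813.2 = 56924.0

56924.0 km/s


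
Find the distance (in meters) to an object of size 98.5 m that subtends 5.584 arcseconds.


D = size / theta_rad, theta_rad = 5.584 * pi/(180*3600) = 2.707e-05, D = 3.638e+06

3.638e+06 m


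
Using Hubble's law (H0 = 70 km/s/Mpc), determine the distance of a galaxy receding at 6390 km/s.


d = v / H0 = 6390 / 70 = 91.2857

91.2857 Mpc


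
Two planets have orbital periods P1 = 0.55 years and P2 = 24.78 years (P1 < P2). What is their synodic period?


1/P_syn = |1/P1 - 1/P2| = |1/0.55 - 1/24.78| => P_syn = 0.5625

0.5625 years


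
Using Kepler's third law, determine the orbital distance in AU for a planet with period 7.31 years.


a = P^(2/3) = 7.31^(2/3) = 3.7666

3.7666 AU


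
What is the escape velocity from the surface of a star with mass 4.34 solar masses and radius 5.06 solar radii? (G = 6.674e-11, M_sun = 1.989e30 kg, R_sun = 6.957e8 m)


M = 4.34 * 1.989e30 kg = 8.63226e+30 kg; R = 5.06 * 6.957e8 m = 3.520242e+09 m. v_esc = sqrt(2GM/R) = sqrt(2 * 6.674e-11 * 8.63226e+30 / 3.520242e+09) = 572116.0022

572116.0022 m/s


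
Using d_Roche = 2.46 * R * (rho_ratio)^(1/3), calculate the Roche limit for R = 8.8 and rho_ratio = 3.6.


d_Roche = 2.46 * 8.8 * 3.6^(1/3) = 33.1781

33.1781


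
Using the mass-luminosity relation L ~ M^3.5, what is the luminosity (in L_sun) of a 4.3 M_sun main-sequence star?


L/L_sun = (M/M_sun)^3.5 = 4.3^3.5 = 164.8692

164.8692 L_sun


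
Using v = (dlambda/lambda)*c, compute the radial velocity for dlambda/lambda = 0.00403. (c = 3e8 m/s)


v = (dlambda/lambda) * c = 0.00403 * 3e8 = 1.209e+06

1.209e+06 m/s


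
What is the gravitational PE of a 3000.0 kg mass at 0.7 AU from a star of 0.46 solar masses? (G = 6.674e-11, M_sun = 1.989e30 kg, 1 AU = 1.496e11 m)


M = 0.46 * 1.989e30 kg = 9.1494e+29 kg; r = 0.7 AU * 1.496e11 m/AU = 1.0472e+11 m. U = -GM*m/r = -(6.674e-11 * 9.1494e+29 * 3000.0) / 1.0472e+11 = -1.749e+12

-1.749e+12 J


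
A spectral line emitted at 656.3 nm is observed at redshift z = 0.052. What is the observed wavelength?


lam_obs = lam_emit * (1 + z) = 656.3 * (1 + 0.052) = 690.4276

690.4276 nm


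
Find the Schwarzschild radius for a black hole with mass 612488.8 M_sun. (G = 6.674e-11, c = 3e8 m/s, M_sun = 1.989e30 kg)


M = 612488.8 * 1.989e30 kg = 1.218240223e+36 kg. rs = 2GM/c^2 = 2 * 6.674e-11 * 1.218240223e+36 / (3e8)^2 = 1.807e+09

1.807e+09 m


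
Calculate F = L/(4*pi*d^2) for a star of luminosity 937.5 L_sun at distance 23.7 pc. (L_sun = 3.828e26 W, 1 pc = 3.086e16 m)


F = L / (4*pi*d^2) = 3.589e+29 / (4*pi*(7.314e+17)^2) = 5.339e-08

5.339e-08 W/m^2


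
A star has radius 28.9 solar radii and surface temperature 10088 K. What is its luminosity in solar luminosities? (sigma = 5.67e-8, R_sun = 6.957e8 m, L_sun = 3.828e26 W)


R = 28.9 * 6.957e8 m = 2.010573e+10 m. L = 4*pi*R^2*sigma*T^4 = 4*pi*(2.010573e+10)^2 * 5.67e-8 * 10088^4 = 2.982997637e+30 W. L/L_sun = 2.982997637e+30 / 3.828e26 = 7792.5748

7792.5748 L_sun


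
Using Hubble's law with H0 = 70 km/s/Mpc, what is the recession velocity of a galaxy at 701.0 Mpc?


v = H0 * d = 70 * 701.0 = 49070.0

49070.0 km/s


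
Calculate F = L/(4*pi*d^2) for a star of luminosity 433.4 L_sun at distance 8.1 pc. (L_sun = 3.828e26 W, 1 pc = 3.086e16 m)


F = L / (4*pi*d^2) = 1.659e+29 / (4*pi*(2.500e+17)^2) = 2.113e-07

2.113e-07 W/m^2


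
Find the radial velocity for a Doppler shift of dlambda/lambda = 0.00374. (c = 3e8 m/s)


v = (dlambda/lambda) * c = 0.00374 * 3e8 = 1.122e+06

1.122e+06 m/s


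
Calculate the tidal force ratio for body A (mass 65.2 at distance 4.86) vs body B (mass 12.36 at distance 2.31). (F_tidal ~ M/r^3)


Ratio = (M1/r1^3) / (M2/r2^3) = (65.2/4.86^3) / (12.36/2.31^3) = 0.5664

0.5664


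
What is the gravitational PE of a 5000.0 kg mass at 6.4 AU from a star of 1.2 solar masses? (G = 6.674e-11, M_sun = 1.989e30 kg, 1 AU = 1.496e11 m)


M = 1.2 * 1.989e30 kg = 2.3868e+30 kg; r = 6.4 AU * 1.496e11 m/AU = 9.5744e+11 m. U = -GM*m/r = -(6.674e-11 * 2.3868e+30 * 5000.0) / 9.5744e+11 = -8.319e+11

-8.319e+11 J


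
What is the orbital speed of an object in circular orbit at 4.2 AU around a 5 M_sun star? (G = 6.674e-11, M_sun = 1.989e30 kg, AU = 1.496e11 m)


v = sqrt(GM/r) = sqrt(6.674e-11 * 9.945e+30 / 6.283e+11) = 32501.6233

32501.6233 m/s


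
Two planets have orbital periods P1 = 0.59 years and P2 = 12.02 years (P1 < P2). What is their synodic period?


1/P_syn = |1/P1 - 1/P2| = |1/0.59 - 1/12.02| => P_syn = 0.6205

0.6205 years


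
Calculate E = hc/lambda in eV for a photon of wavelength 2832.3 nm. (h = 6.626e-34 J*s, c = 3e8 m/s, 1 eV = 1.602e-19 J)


E = hc/lambda = 6.626e-34 * 3e8 / 2.832e-06 = 7.018e-20 J = 0.4381 eV

0.4381 eV


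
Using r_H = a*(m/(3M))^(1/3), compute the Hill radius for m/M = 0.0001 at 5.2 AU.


r_H = a * (m/3M)^(1/3) = 5.2 * (0.0001/3)^(1/3) = 0.1674

0.1674 AU


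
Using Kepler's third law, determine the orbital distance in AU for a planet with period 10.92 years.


a = P^(2/3) = 10.92^(2/3) = 4.9221

4.9221 AU


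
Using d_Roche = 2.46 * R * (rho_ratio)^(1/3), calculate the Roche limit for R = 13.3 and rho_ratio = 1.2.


d_Roche = 2.46 * 13.3 * 1.2^(1/3) = 34.7681

34.7681


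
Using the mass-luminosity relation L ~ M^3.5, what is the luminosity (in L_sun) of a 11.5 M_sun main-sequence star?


L/L_sun = (M/M_sun)^3.5 = 11.5^3.5 = 5157.5381

5157.5381 L_sun


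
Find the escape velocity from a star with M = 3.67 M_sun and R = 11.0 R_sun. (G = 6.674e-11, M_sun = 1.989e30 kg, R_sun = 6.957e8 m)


M = 3.67 * 1.989e30 kg = 7.29963e+30 kg; R = 11.0 * 6.957e8 m = 7.6527e+09 m. v_esc = sqrt(2GM/R) = sqrt(2 * 6.674e-11 * 7.29963e+30 / 7.6527e+09) = 356821.6346

356821.6346 m/s


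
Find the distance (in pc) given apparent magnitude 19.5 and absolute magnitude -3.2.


d = 10^((m - M + 5)/5) = 10^((19.5 - -3.2 + 5)/5) = 346736.8505

346736.8505 pc


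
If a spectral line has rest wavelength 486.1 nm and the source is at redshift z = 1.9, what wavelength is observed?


lam_obs = lam_emit * (1 + z) = 486.1 * (1 + 1.9) = 1409.69

1409.69 nm


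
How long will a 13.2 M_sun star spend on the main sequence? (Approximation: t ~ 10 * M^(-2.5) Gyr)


t = 10 * M^(-2.5) = 10 * 13.2^(-2.5) = 0.0158

0.0158 Gyr


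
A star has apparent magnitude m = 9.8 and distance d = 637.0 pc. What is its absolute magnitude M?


M = m - 5*log10(d) + 5 = 9.8 - 5*log10(637.0) + 5 = 0.7793

0.7793


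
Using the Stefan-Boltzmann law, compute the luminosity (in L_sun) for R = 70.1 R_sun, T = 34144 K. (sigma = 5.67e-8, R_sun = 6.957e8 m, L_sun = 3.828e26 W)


R = 70.1 * 6.957e8 m = 4.876857e+10 m. L = 4*pi*R^2*sigma*T^4 = 4*pi*(4.876857e+10)^2 * 5.67e-8 * 34144^4 = 2.303194191e+33 W. L/L_sun = 2.303194191e+33 / 3.828e26 = 6.017e+06

6.017e+06 L_sun


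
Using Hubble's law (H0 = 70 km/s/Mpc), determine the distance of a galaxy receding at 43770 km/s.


d = v / H0 = 43770 / 70 = 625.2857

625.2857 Mpc


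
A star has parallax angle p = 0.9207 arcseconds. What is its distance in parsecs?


d = 1/p = 1/0.9207 = 1.0861

1.0861 pc


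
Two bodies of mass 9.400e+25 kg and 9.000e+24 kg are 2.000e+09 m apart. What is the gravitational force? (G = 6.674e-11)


F = G*m1*m2/r^2 = 6.674e-11 * 9.400e+25 * 9.000e+24 / (2.000e+09)^2 = 6.674e-11 * 8.460e+50 / 4.000e+18 = 1.412e+22

1.412e+22 N


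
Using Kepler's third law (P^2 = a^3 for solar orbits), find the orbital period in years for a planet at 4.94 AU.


P = a^(3/2) = 4.94^1.5 = 10.9797

10.9797 years


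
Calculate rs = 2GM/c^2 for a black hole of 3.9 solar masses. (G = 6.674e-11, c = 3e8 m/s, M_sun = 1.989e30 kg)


M = 3.9 * 1.989e30 kg = 7.7571e+30 kg. rs = 2GM/c^2 = 2 * 6.674e-11 * 7.7571e+30 / (3e8)^2 = 11504.6412

11504.6412 m


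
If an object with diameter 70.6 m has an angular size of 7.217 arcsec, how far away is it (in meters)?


D = size / theta_rad, theta_rad = 7.217 * pi/(180*3600) = 3.499e-05, D = 2.018e+06

2.018e+06 m


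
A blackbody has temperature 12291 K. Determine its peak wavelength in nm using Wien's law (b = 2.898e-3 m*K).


lam_max = b / T = 2.898e-3 / 12291 = 2.358e-07 m = 235.7823 nm

235.7823 nm


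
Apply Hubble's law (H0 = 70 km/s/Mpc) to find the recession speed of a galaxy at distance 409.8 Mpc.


v = H0 * d = 70 * 409.8 = 28686.0

28686.0 km/s


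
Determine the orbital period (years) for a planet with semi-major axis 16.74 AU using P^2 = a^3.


P = a^(3/2) = 16.74^1.5 = 68.4909

68.4909 years


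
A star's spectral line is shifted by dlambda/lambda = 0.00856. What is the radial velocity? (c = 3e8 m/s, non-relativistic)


v = (dlambda/lambda) * c = 0.00856 * 3e8 = 2.568e+06

2.568e+06 m/s


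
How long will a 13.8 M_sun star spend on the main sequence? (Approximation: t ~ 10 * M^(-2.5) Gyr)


t = 10 * M^(-2.5) = 10 * 13.8^(-2.5) = 0.0141

0.0141 Gyr


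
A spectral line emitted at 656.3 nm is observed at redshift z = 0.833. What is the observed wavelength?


lam_obs = lam_emit * (1 + z) = 656.3 * (1 + 0.833) = 1202.9979

1202.9979 nm


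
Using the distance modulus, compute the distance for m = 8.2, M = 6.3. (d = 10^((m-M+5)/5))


d = 10^((m - M + 5)/5) = 10^((8.2 - 6.3 + 5)/5) = 23.9883

23.9883 pc


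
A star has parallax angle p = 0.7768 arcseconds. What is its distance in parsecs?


d = 1/p = 1/0.7768 = 1.2873

1.2873 pc


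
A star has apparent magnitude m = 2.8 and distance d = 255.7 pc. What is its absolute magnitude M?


M = m - 5*log10(d) + 5 = 2.8 - 5*log10(255.7) + 5 = -4.2387

-4.2387


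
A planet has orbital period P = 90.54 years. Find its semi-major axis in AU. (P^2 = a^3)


a = P^(2/3) = 90.54^(2/3) = 20.1632

20.1632 AU


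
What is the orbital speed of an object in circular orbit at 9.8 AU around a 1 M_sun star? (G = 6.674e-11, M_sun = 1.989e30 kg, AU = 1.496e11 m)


v = sqrt(GM/r) = sqrt(6.674e-11 * 1.989e+30 / 1.466e+12) = 9515.501

9515.501 m/s


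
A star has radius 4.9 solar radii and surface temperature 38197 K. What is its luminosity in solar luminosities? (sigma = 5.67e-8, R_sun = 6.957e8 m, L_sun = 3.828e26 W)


R = 4.9 * 6.957e8 m = 3.40893e+09 m. L = 4*pi*R^2*sigma*T^4 = 4*pi*(3.40893e+09)^2 * 5.67e-8 * 38197^4 = 1.762568922e+31 W. L/L_sun = 1.762568922e+31 / 3.828e26 = 46044.1202

46044.1202 L_sun


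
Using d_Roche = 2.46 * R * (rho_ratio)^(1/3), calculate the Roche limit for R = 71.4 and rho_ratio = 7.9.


d_Roche = 2.46 * 71.4 * 7.9^(1/3) = 349.8182

349.8182


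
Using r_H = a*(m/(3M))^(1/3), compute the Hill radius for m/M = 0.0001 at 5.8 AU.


r_H = a * (m/3M)^(1/3) = 5.8 * (0.0001/3)^(1/3) = 0.1867

0.1867 AU


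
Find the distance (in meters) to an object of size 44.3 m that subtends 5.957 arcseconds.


D = size / theta_rad, theta_rad = 5.957 * pi/(180*3600) = 2.888e-05, D = 1.534e+06

1.534e+06 m


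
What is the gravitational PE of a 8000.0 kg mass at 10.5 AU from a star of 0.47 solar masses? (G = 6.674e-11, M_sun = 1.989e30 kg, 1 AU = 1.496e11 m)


M = 0.47 * 1.989e30 kg = 9.3483e+29 kg; r = 10.5 AU * 1.496e11 m/AU = 1.5708e+12 m. U = -GM*m/r = -(6.674e-11 * 9.3483e+29 * 8000.0) / 1.5708e+12 = -3.178e+11

-3.178e+11 J


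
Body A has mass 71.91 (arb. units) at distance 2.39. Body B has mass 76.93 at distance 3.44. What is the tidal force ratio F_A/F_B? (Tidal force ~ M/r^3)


Ratio = (M1/r1^3) / (M2/r2^3) = (71.91/2.39^3) / (76.93/3.44^3) = 2.7872

2.7872


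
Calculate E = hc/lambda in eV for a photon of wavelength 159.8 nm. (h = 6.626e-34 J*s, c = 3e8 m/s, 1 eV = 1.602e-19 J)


E = hc/lambda = 6.626e-34 * 3e8 / 1.598e-07 = 1.244e-18 J = 7.7649 eV

7.7649 eV


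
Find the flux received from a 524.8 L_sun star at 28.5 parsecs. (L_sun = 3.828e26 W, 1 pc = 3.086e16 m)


F = L / (4*pi*d^2) = 2.009e+29 / (4*pi*(8.795e+17)^2) = 2.067e-08

2.067e-08 W/m^2


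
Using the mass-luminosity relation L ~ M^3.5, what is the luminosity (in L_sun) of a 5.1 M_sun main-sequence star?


L/L_sun = (M/M_sun)^3.5 = 5.1^3.5 = 299.5681

299.5681 L_sun


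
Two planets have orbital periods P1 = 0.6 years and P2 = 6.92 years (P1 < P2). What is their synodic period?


1/P_syn = |1/P1 - 1/P2| = |1/0.6 - 1/6.92| => P_syn = 0.657

0.657 years


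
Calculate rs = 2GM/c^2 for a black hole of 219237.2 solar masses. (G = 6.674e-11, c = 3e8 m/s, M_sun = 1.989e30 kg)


M = 219237.2 * 1.989e30 kg = 4.360627908e+35 kg. rs = 2GM/c^2 = 2 * 6.674e-11 * 4.360627908e+35 / (3e8)^2 = 6.467e+08

6.467e+08 m


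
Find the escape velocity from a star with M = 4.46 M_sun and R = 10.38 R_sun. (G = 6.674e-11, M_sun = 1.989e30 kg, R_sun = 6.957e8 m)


M = 4.46 * 1.989e30 kg = 8.87094e+30 kg; R = 10.38 * 6.957e8 m = 7.221366e+09 m. v_esc = sqrt(2GM/R) = sqrt(2 * 6.674e-11 * 8.87094e+30 / 7.221366e+09) = 404933.0657

404933.0657 m/s


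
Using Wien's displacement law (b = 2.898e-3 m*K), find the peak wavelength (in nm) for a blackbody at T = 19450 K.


lam_max = b / T = 2.898e-3 / 19450 = 1.490e-07 m = 148.9974 nm

148.9974 nm


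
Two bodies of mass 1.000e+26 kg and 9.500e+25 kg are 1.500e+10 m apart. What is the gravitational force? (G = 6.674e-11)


F = G*m1*m2/r^2 = 6.674e-11 * 1.000e+26 * 9.500e+25 / (1.500e+10)^2 = 6.674e-11 * 9.500e+51 / 2.250e+20 = 2.818e+21

2.818e+21 N


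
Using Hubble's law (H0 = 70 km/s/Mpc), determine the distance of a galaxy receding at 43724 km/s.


d = v / H0 = 43724 / 70 = 624.6286

624.6286 Mpc


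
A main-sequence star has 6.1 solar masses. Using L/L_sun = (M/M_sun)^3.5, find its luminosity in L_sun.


L/L_sun = (M/M_sun)^3.5 = 6.1^3.5 = 560.6017

560.6017 L_sun


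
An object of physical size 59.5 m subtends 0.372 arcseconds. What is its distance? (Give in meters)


D = size / theta_rad, theta_rad = 0.372 * pi/(180*3600) = 1.804e-06, D = 3.299e+07

3.299e+07 m


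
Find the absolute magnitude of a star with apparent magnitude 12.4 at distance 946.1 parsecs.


M = m - 5*log10(d) + 5 = 12.4 - 5*log10(946.1) + 5 = 2.5203

2.5203


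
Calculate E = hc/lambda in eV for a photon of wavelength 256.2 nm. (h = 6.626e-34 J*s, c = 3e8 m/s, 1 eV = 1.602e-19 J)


E = hc/lambda = 6.626e-34 * 3e8 / 2.562e-07 = 7.759e-19 J = 4.8432 eV

4.8432 eV


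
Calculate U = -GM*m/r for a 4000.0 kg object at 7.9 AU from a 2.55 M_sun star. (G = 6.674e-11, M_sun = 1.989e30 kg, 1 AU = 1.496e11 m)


M = 2.55 * 1.989e30 kg = 5.07195e+30 kg; r = 7.9 AU * 1.496e11 m/AU = 1.18184e+12 m. U = -GM*m/r = -(6.674e-11 * 5.07195e+30 * 4000.0) / 1.18184e+12 = -1.146e+12

-1.146e+12 J


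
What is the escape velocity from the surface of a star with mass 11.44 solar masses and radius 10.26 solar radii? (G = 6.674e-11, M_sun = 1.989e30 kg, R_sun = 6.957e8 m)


M = 11.44 * 1.989e30 kg = 2.275416e+31 kg; R = 10.26 * 6.957e8 m = 7.137882e+09 m. v_esc = sqrt(2GM/R) = sqrt(2 * 6.674e-11 * 2.275416e+31 / 7.137882e+09) = 652309.6761

652309.6761 m/s


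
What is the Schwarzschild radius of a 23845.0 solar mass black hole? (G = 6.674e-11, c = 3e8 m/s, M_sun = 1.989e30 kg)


M = 23845.0 * 1.989e30 kg = 4.7427705e+34 kg. rs = 2GM/c^2 = 2 * 6.674e-11 * 4.7427705e+34 / (3e8)^2 = 7.034e+07

7.034e+07 m


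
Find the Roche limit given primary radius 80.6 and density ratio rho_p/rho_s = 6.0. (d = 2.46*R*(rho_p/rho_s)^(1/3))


d_Roche = 2.46 * 80.6 * 6.0^(1/3) = 360.2914

360.2914


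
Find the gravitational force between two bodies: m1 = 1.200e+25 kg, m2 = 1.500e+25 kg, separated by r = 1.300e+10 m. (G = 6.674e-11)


F = G*m1*m2/r^2 = 6.674e-11 * 1.200e+25 * 1.500e+25 / (1.300e+10)^2 = 6.674e-11 * 1.800e+50 / 1.690e+20 = 7.108e+19

7.108e+19 N


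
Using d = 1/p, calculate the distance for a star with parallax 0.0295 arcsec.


d = 1/p = 1/0.0295 = 33.8983

33.8983 pc


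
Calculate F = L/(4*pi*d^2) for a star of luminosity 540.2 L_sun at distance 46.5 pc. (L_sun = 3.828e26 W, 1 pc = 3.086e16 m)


F = L / (4*pi*d^2) = 2.068e+29 / (4*pi*(1.435e+18)^2) = 7.991e-09

7.991e-09 W/m^2


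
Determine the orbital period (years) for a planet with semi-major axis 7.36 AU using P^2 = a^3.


P = a^(3/2) = 7.36^1.5 = 19.9672

19.9672 years


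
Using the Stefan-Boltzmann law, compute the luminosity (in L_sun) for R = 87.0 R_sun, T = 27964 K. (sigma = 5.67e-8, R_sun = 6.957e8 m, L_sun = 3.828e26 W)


R = 87.0 * 6.957e8 m = 6.05259e+10 m. L = 4*pi*R^2*sigma*T^4 = 4*pi*(6.05259e+10)^2 * 5.67e-8 * 27964^4 = 1.596145981e+33 W. L/L_sun = 1.596145981e+33 / 3.828e26 = 4.170e+06

4.170e+06 L_sun


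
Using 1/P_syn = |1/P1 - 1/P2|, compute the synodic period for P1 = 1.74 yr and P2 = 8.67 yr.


1/P_syn = |1/P1 - 1/P2| = |1/1.74 - 1/8.67| => P_syn = 2.1769

2.1769 years


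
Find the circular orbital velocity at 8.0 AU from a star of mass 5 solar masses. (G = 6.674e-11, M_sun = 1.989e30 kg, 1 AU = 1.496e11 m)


v = sqrt(GM/r) = sqrt(6.674e-11 * 9.945e+30 / 1.197e+12) = 23549.6634

23549.6634 m/s


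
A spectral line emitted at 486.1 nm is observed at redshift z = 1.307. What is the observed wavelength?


lam_obs = lam_emit * (1 + z) = 486.1 * (1 + 1.307) = 1121.4327

1121.4327 nm


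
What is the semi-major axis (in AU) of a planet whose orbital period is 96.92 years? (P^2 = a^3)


a = P^(2/3) = 96.92^(2/3) = 21.0997

21.0997 AU


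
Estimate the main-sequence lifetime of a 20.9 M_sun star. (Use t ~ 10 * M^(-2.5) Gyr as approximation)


t = 10 * M^(-2.5) = 10 * 20.9^(-2.5) = 0.005

0.005 Gyr


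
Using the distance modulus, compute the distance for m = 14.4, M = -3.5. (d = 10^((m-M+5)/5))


d = 10^((m - M + 5)/5) = 10^((14.4 - -3.5 + 5)/5) = 38018.9396

38018.9396 pc


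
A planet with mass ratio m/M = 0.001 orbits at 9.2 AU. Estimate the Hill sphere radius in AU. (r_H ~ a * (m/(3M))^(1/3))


r_H = a * (m/3M)^(1/3) = 9.2 * (0.001/3)^(1/3) = 0.6379

0.6379 AU


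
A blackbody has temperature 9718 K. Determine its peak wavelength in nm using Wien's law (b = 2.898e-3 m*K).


lam_max = b / T = 2.898e-3 / 9718 = 2.982e-07 m = 298.2095 nm

298.2095 nm


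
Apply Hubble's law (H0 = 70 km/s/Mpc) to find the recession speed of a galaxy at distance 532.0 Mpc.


v = H0 * d = 70 * 532.0 = 37240.0

37240.0 km/s


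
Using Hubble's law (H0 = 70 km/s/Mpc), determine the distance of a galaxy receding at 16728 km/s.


d = v / H0 = 16728 / 70 = 238.9714

238.9714 Mpc


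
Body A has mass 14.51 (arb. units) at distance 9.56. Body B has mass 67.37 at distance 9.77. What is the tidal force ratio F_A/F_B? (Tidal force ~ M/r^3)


Ratio = (M1/r1^3) / (M2/r2^3) = (14.51/9.56^3) / (67.37/9.77^3) = 0.2299

0.2299


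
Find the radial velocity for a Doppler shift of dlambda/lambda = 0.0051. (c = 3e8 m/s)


v = (dlambda/lambda) * c = 0.0051 * 3e8 = 1.530e+06

1.530e+06 m/s


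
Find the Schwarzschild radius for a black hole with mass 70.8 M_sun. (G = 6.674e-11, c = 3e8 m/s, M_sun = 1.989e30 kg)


M = 70.8 * 1.989e30 kg = 1.408212e+32 kg. rs = 2GM/c^2 = 2 * 6.674e-11 * 1.408212e+32 / (3e8)^2 = 208853.4864

208853.4864 m


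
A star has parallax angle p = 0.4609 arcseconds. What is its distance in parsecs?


d = 1/p = 1/0.4609 = 2.1697

2.1697 pc


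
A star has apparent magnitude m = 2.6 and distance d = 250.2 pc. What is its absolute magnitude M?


M = m - 5*log10(d) + 5 = 2.6 - 5*log10(250.2) + 5 = -4.3914

-4.3914


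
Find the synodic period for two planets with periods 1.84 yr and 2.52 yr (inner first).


1/P_syn = |1/P1 - 1/P2| = |1/1.84 - 1/2.52| => P_syn = 6.8188

6.8188 years


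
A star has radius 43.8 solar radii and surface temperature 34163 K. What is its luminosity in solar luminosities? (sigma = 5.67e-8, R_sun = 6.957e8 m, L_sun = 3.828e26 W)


R = 43.8 * 6.957e8 m = 3.047166e+10 m. L = 4*pi*R^2*sigma*T^4 = 4*pi*(3.047166e+10)^2 * 5.67e-8 * 34163^4 = 9.0117504e+32 W. L/L_sun = 9.0117504e+32 / 3.828e26 = 2.354e+06

2.354e+06 L_sun


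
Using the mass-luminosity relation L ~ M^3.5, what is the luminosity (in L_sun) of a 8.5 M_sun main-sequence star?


L/L_sun = (M/M_sun)^3.5 = 8.5^3.5 = 1790.4667

1790.4667 L_sun


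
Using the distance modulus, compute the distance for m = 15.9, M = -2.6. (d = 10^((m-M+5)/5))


d = 10^((m - M + 5)/5) = 10^((15.9 - -2.6 + 5)/5) = 50118.7234

50118.7234 pc


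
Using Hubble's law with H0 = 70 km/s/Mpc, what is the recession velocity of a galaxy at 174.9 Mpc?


v = H0 * d = 70 * 174.9 = 12243.0

12243.0 km/s


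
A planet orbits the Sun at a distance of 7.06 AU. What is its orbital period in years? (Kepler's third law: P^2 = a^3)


P = a^(3/2) = 7.06^1.5 = 18.7589

18.7589 years


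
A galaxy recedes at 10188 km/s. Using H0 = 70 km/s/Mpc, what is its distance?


d = v / H0 = 10188 / 70 = 145.5429

145.5429 Mpc


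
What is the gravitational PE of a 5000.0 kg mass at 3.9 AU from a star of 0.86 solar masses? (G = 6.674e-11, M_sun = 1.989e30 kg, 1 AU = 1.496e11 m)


M = 0.86 * 1.989e30 kg = 1.71054e+30 kg; r = 3.9 AU * 1.496e11 m/AU = 5.8344e+11 m. U = -GM*m/r = -(6.674e-11 * 1.71054e+30 * 5000.0) / 5.8344e+11 = -9.783e+11

-9.783e+11 J


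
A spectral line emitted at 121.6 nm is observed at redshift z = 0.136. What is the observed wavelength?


lam_obs = lam_emit * (1 + z) = 121.6 * (1 + 0.136) = 138.1376

138.1376 nm


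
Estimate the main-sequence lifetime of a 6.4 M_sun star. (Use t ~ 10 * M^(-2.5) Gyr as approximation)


t = 10 * M^(-2.5) = 10 * 6.4^(-2.5) = 0.0965

0.0965 Gyr


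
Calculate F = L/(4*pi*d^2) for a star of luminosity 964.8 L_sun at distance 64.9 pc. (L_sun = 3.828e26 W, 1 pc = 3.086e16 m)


F = L / (4*pi*d^2) = 3.693e+29 / (4*pi*(2.003e+18)^2) = 7.327e-09

7.327e-09 W/m^2


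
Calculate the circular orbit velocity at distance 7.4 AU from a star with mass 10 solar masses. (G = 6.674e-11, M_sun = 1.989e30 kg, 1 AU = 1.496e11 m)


v = sqrt(GM/r) = sqrt(6.674e-11 * 1.989e+31 / 1.107e+12) = 34628.1138

34628.1138 m/s


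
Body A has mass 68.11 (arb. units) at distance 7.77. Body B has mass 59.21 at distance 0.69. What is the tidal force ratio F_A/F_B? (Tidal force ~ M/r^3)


Ratio = (M1/r1^3) / (M2/r2^3) = (68.11/7.77^3) / (59.21/0.69^3) = 8.056e-04

8.056e-04


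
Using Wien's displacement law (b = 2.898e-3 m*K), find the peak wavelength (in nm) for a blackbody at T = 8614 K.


lam_max = b / T = 2.898e-3 / 8614 = 3.364e-07 m = 336.4291 nm

336.4291 nm


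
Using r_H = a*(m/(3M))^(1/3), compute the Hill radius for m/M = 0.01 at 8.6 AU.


r_H = a * (m/3M)^(1/3) = 8.6 * (0.01/3)^(1/3) = 1.2847

1.2847 AU


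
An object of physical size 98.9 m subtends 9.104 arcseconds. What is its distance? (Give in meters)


D = size / theta_rad, theta_rad = 9.104 * pi/(180*3600) = 4.414e-05, D = 2.241e+06

2.241e+06 m


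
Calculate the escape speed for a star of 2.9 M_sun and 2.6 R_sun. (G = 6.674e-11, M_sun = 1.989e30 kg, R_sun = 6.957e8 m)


M = 2.9 * 1.989e30 kg = 5.7681e+30 kg; R = 2.6 * 6.957e8 m = 1.80882e+09 m. v_esc = sqrt(2GM/R) = sqrt(2 * 6.674e-11 * 5.7681e+30 / 1.80882e+09) = 652419.3209

652419.3209 m/s


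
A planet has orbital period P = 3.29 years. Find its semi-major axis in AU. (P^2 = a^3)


a = P^(2/3) = 3.29^(2/3) = 2.2121

2.2121 AU


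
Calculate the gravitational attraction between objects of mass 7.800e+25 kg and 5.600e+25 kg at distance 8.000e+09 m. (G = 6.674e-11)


F = G*m1*m2/r^2 = 6.674e-11 * 7.800e+25 * 5.600e+25 / (8.000e+09)^2 = 6.674e-11 * 4.368e+51 / 6.400e+19 = 4.555e+21

4.555e+21 N
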